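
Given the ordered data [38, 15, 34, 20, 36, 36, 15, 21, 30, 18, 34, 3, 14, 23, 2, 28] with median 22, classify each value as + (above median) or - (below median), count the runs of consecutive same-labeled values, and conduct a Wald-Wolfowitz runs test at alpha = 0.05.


Step 1: Compute median = 22; label A = above, B = below.
Labels in order: ABABAABBABABBABA  (n_A = 8, n_B = 8)
Step 2: Count runs R = 13.
Step 3: Under H0 (random ordering), E[R] = 2*n_A*n_B/(n_A+n_B) + 1 = 2*8*8/16 + 1 = 9.0000.
        Var[R] = 2*n_A*n_B*(2*n_A*n_B - n_A - n_B) / ((n_A+n_B)^2 * (n_A+n_B-1)) = 14336/3840 = 3.7333.
        SD[R] = 1.9322.
Step 4: Continuity-corrected z = (R - 0.5 - E[R]) / SD[R] = (13 - 0.5 - 9.0000) / 1.9322 = 1.8114.
Step 5: Two-sided p-value via normal approximation = 2*(1 - Phi(|z|)) = 0.070076.
Step 6: alpha = 0.05. fail to reject H0.

R = 13, z = 1.8114, p = 0.070076, fail to reject H0.


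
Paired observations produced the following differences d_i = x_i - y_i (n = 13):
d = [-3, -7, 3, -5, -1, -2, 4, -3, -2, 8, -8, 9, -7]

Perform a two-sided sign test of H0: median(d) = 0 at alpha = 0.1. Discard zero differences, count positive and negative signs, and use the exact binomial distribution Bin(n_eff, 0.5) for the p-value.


Step 1: Discard zero differences. Original n = 13; n_eff = number of nonzero differences = 13.
Nonzero differences (with sign): -3, -7, +3, -5, -1, -2, +4, -3, -2, +8, -8, +9, -7
Step 2: Count signs: positive = 4, negative = 9.
Step 3: Under H0: P(positive) = 0.5, so the number of positives S ~ Bin(13, 0.5).
Step 4: Two-sided exact p-value = sum of Bin(13,0.5) probabilities at or below the observed probability = 0.266846.
Step 5: alpha = 0.1. fail to reject H0.

n_eff = 13, pos = 4, neg = 9, p = 0.266846, fail to reject H0.


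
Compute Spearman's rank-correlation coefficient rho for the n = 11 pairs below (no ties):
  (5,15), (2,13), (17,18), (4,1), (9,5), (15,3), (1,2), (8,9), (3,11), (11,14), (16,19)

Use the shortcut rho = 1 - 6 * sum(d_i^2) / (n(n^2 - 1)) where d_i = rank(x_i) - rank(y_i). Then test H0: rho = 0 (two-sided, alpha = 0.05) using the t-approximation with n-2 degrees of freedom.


Step 1: Rank x and y separately (midranks; no ties here).
rank(x): 5->5, 2->2, 17->11, 4->4, 9->7, 15->9, 1->1, 8->6, 3->3, 11->8, 16->10
rank(y): 15->9, 13->7, 18->10, 1->1, 5->4, 3->3, 2->2, 9->5, 11->6, 14->8, 19->11
Step 2: d_i = R_x(i) - R_y(i); compute d_i^2.
  (5-9)^2=16, (2-7)^2=25, (11-10)^2=1, (4-1)^2=9, (7-4)^2=9, (9-3)^2=36, (1-2)^2=1, (6-5)^2=1, (3-6)^2=9, (8-8)^2=0, (10-11)^2=1
sum(d^2) = 108.
Step 3: rho = 1 - 6*108 / (11*(11^2 - 1)) = 1 - 648/1320 = 0.509091.
Step 4: Under H0, t = rho * sqrt((n-2)/(1-rho^2)) = 1.7744 ~ t(9).
Step 5: Two-sided p-value from the t-distribution with 9 df = 0.109737.
Step 6: alpha = 0.05. fail to reject H0.

rho = 0.5091, p = 0.109737, fail to reject H0 at alpha = 0.05.


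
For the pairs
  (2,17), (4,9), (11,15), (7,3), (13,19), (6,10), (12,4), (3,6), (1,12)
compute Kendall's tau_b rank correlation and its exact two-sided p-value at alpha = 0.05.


Step 1: Enumerate the 36 unordered pairs (i,j) with i<j and classify each by sign(x_j-x_i) * sign(y_j-y_i).
  (1,2):dx=+2,dy=-8->D; (1,3):dx=+9,dy=-2->D; (1,4):dx=+5,dy=-14->D; (1,5):dx=+11,dy=+2->C
  (1,6):dx=+4,dy=-7->D; (1,7):dx=+10,dy=-13->D; (1,8):dx=+1,dy=-11->D; (1,9):dx=-1,dy=-5->C
  (2,3):dx=+7,dy=+6->C; (2,4):dx=+3,dy=-6->D; (2,5):dx=+9,dy=+10->C; (2,6):dx=+2,dy=+1->C
  (2,7):dx=+8,dy=-5->D; (2,8):dx=-1,dy=-3->C; (2,9):dx=-3,dy=+3->D; (3,4):dx=-4,dy=-12->C
  (3,5):dx=+2,dy=+4->C; (3,6):dx=-5,dy=-5->C; (3,7):dx=+1,dy=-11->D; (3,8):dx=-8,dy=-9->C
  (3,9):dx=-10,dy=-3->C; (4,5):dx=+6,dy=+16->C; (4,6):dx=-1,dy=+7->D; (4,7):dx=+5,dy=+1->C
  (4,8):dx=-4,dy=+3->D; (4,9):dx=-6,dy=+9->D; (5,6):dx=-7,dy=-9->C; (5,7):dx=-1,dy=-15->C
  (5,8):dx=-10,dy=-13->C; (5,9):dx=-12,dy=-7->C; (6,7):dx=+6,dy=-6->D; (6,8):dx=-3,dy=-4->C
  (6,9):dx=-5,dy=+2->D; (7,8):dx=-9,dy=+2->D; (7,9):dx=-11,dy=+8->D; (8,9):dx=-2,dy=+6->D
Step 2: C = 18, D = 18, total pairs = 36.
Step 3: tau = (C - D)/(n(n-1)/2) = (18 - 18)/36 = 0.000000.
Step 4: Exact two-sided p-value (enumerate n! = 362880 permutations of y under H0): p = 1.000000.
Step 5: alpha = 0.05. fail to reject H0.

tau_b = 0.0000 (C=18, D=18), p = 1.000000, fail to reject H0.


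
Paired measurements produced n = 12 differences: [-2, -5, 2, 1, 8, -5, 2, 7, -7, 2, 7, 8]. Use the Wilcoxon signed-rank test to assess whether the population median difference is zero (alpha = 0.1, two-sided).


Step 1: Drop any zero differences (none here) and take |d_i|.
|d| = [2, 5, 2, 1, 8, 5, 2, 7, 7, 2, 7, 8]
Step 2: Midrank |d_i| (ties get averaged ranks).
ranks: |2|->3.5, |5|->6.5, |2|->3.5, |1|->1, |8|->11.5, |5|->6.5, |2|->3.5, |7|->9, |7|->9, |2|->3.5, |7|->9, |8|->11.5
Step 3: Attach original signs; sum ranks with positive sign and with negative sign.
W+ = 3.5 + 1 + 11.5 + 3.5 + 9 + 3.5 + 9 + 11.5 = 52.5
W- = 3.5 + 6.5 + 6.5 + 9 = 25.5
(Check: W+ + W- = 78 should equal n(n+1)/2 = 78.)
Step 4: Test statistic W = min(W+, W-) = 25.5.
Step 5: Ties in |d|, so use the tie-corrected normal approximation.
        E[W] = n(n+1)/4 = 12*13/4 = 39.
        Tie groups: |d|=2 (t=4), |d|=5 (t=2), |d|=7 (t=3), |d|=8 (t=2); sum(t^3 - t) = 96.
        Var[W] = n(n+1)(2n+1)/24 - sum(t^3-t)/48 = 3900/24 - 96/48 = 160.5.
        z = (W - E[W]) / sqrt(Var[W]) = (25.5 - 39) / 12.6689 = -1.0656.
        Two-sided p = 2*Phi(z) = 0.286602.
Step 6: alpha = 0.1. fail to reject H0.

W+ = 52.5, W- = 25.5, W = min = 25.5, p = 0.286602, fail to reject H0.


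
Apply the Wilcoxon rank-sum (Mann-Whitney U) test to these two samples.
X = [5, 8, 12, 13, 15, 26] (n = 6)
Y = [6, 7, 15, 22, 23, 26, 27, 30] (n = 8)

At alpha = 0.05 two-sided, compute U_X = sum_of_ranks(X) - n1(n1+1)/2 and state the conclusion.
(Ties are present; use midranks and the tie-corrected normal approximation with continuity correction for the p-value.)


Step 1: Combine and sort all 14 observations; assign midranks.
sorted (value, group): (5,X), (6,Y), (7,Y), (8,X), (12,X), (13,X), (15,X), (15,Y), (22,Y), (23,Y), (26,X), (26,Y), (27,Y), (30,Y)
ranks: 5->1, 6->2, 7->3, 8->4, 12->5, 13->6, 15->7.5, 15->7.5, 22->9, 23->10, 26->11.5, 26->11.5, 27->13, 30->14
Step 2: Rank sum for X: R1 = 1 + 4 + 5 + 6 + 7.5 + 11.5 = 35.
Step 3: U_X = R1 - n1(n1+1)/2 = 35 - 6*7/2 = 35 - 21 = 14.
       U_Y = n1*n2 - U_X = 48 - 14 = 34.
Step 4: Ties are present, so use the tie-corrected normal approximation (with continuity correction) for the p-value.
Step 5: p-value = 0.219016; compare to alpha = 0.05. fail to reject H0.

U_X = 14, p = 0.219016, fail to reject H0 at alpha = 0.05.


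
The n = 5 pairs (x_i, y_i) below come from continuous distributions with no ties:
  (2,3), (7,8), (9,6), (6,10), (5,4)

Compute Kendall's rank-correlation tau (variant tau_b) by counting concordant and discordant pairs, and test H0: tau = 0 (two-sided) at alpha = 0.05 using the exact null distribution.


Step 1: Enumerate the 10 unordered pairs (i,j) with i<j and classify each by sign(x_j-x_i) * sign(y_j-y_i).
  (1,2):dx=+5,dy=+5->C; (1,3):dx=+7,dy=+3->C; (1,4):dx=+4,dy=+7->C; (1,5):dx=+3,dy=+1->C
  (2,3):dx=+2,dy=-2->D; (2,4):dx=-1,dy=+2->D; (2,5):dx=-2,dy=-4->C; (3,4):dx=-3,dy=+4->D
  (3,5):dx=-4,dy=-2->C; (4,5):dx=-1,dy=-6->C
Step 2: C = 7, D = 3, total pairs = 10.
Step 3: tau = (C - D)/(n(n-1)/2) = (7 - 3)/10 = 0.400000.
Step 4: Exact two-sided p-value (enumerate n! = 120 permutations of y under H0): p = 0.483333.
Step 5: alpha = 0.05. fail to reject H0.

tau_b = 0.4000 (C=7, D=3), p = 0.483333, fail to reject H0.


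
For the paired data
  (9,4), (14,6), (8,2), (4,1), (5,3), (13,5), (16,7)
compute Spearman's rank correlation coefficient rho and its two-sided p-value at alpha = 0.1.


Step 1: Rank x and y separately (midranks; no ties here).
rank(x): 9->4, 14->6, 8->3, 4->1, 5->2, 13->5, 16->7
rank(y): 4->4, 6->6, 2->2, 1->1, 3->3, 5->5, 7->7
Step 2: d_i = R_x(i) - R_y(i); compute d_i^2.
  (4-4)^2=0, (6-6)^2=0, (3-2)^2=1, (1-1)^2=0, (2-3)^2=1, (5-5)^2=0, (7-7)^2=0
sum(d^2) = 2.
Step 3: rho = 1 - 6*2 / (7*(7^2 - 1)) = 1 - 12/336 = 0.964286.
Step 4: Under H0, t = rho * sqrt((n-2)/(1-rho^2)) = 8.1408 ~ t(5).
Step 5: Two-sided p-value from the t-distribution with 5 df = 0.000454.
Step 6: alpha = 0.1. reject H0.

rho = 0.9643, p = 0.000454, reject H0 at alpha = 0.1.


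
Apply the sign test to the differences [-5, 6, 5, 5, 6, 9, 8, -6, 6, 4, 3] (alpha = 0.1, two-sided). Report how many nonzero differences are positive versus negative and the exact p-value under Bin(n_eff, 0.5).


Step 1: Discard zero differences. Original n = 11; n_eff = number of nonzero differences = 11.
Nonzero differences (with sign): -5, +6, +5, +5, +6, +9, +8, -6, +6, +4, +3
Step 2: Count signs: positive = 9, negative = 2.
Step 3: Under H0: P(positive) = 0.5, so the number of positives S ~ Bin(11, 0.5).
Step 4: Two-sided exact p-value = sum of Bin(11,0.5) probabilities at or below the observed probability = 0.065430.
Step 5: alpha = 0.1. reject H0.

n_eff = 11, pos = 9, neg = 2, p = 0.065430, reject H0.


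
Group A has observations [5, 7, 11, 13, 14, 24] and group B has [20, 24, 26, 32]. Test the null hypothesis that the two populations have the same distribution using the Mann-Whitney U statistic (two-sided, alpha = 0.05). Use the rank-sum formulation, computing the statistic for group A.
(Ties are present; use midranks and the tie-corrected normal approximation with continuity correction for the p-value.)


Step 1: Combine and sort all 10 observations; assign midranks.
sorted (value, group): (5,X), (7,X), (11,X), (13,X), (14,X), (20,Y), (24,X), (24,Y), (26,Y), (32,Y)
ranks: 5->1, 7->2, 11->3, 13->4, 14->5, 20->6, 24->7.5, 24->7.5, 26->9, 32->10
Step 2: Rank sum for X: R1 = 1 + 2 + 3 + 4 + 5 + 7.5 = 22.5.
Step 3: U_X = R1 - n1(n1+1)/2 = 22.5 - 6*7/2 = 22.5 - 21 = 1.5.
       U_Y = n1*n2 - U_X = 24 - 1.5 = 22.5.
Step 4: Ties are present, so use the tie-corrected normal approximation (with continuity correction) for the p-value.
Step 5: p-value = 0.032476; compare to alpha = 0.05. reject H0.

U_X = 1.5, p = 0.032476, reject H0 at alpha = 0.05.


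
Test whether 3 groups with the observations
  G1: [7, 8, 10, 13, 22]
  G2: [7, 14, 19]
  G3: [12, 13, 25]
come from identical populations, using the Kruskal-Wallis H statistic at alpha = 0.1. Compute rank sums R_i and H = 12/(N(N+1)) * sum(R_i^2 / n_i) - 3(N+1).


Step 1: Combine all N = 11 observations and assign midranks.
sorted (value, group, rank): (7,G1,1.5), (7,G2,1.5), (8,G1,3), (10,G1,4), (12,G3,5), (13,G1,6.5), (13,G3,6.5), (14,G2,8), (19,G2,9), (22,G1,10), (25,G3,11)
Step 2: Sum ranks within each group.
R_1 = 25 (n_1 = 5)
R_2 = 18.5 (n_2 = 3)
R_3 = 22.5 (n_3 = 3)
Step 3: H = 12/(N(N+1)) * sum(R_i^2/n_i) - 3(N+1)
     = 12/(11*12) * (25^2/5 + 18.5^2/3 + 22.5^2/3) - 3*12
     = 0.090909 * 407.833 - 36
     = 1.075758.
Step 4: Ties present; correction factor C = 1 - 12/(11^3 - 11) = 0.990909. Corrected H = 1.075758 / 0.990909 = 1.085627.
Step 5: Under H0, H ~ chi^2(2); p-value = 0.581111.
Step 6: alpha = 0.1. fail to reject H0.

H = 1.0856, df = 2, p = 0.581111, fail to reject H0.


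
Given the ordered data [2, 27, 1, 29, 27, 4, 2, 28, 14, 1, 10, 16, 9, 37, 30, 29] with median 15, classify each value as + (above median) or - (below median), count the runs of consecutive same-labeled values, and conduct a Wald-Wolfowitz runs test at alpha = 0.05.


Step 1: Compute median = 15; label A = above, B = below.
Labels in order: BABAABBABBBABAAA  (n_A = 8, n_B = 8)
Step 2: Count runs R = 10.
Step 3: Under H0 (random ordering), E[R] = 2*n_A*n_B/(n_A+n_B) + 1 = 2*8*8/16 + 1 = 9.0000.
        Var[R] = 2*n_A*n_B*(2*n_A*n_B - n_A - n_B) / ((n_A+n_B)^2 * (n_A+n_B-1)) = 14336/3840 = 3.7333.
        SD[R] = 1.9322.
Step 4: Continuity-corrected z = (R - 0.5 - E[R]) / SD[R] = (10 - 0.5 - 9.0000) / 1.9322 = 0.2588.
Step 5: Two-sided p-value via normal approximation = 2*(1 - Phi(|z|)) = 0.795809.
Step 6: alpha = 0.05. fail to reject H0.

R = 10, z = 0.2588, p = 0.795809, fail to reject H0.


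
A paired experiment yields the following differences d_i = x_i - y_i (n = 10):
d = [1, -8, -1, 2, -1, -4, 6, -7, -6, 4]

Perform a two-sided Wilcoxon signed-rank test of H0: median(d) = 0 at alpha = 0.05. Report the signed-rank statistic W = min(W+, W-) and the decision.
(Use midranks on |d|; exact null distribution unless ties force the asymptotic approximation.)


Step 1: Drop any zero differences (none here) and take |d_i|.
|d| = [1, 8, 1, 2, 1, 4, 6, 7, 6, 4]
Step 2: Midrank |d_i| (ties get averaged ranks).
ranks: |1|->2, |8|->10, |1|->2, |2|->4, |1|->2, |4|->5.5, |6|->7.5, |7|->9, |6|->7.5, |4|->5.5
Step 3: Attach original signs; sum ranks with positive sign and with negative sign.
W+ = 2 + 4 + 7.5 + 5.5 = 19
W- = 10 + 2 + 2 + 5.5 + 9 + 7.5 = 36
(Check: W+ + W- = 55 should equal n(n+1)/2 = 55.)
Step 4: Test statistic W = min(W+, W-) = 19.
Step 5: Ties in |d|, so use the tie-corrected normal approximation.
        E[W] = n(n+1)/4 = 10*11/4 = 27.5.
        Tie groups: |d|=1 (t=3), |d|=4 (t=2), |d|=6 (t=2); sum(t^3 - t) = 36.
        Var[W] = n(n+1)(2n+1)/24 - sum(t^3-t)/48 = 2310/24 - 36/48 = 95.5.
        z = (W - E[W]) / sqrt(Var[W]) = (19 - 27.5) / 9.7724 = -0.8698.
        Two-sided p = 2*Phi(z) = 0.384412.
Step 6: alpha = 0.05. fail to reject H0.

W+ = 19, W- = 36, W = min = 19, p = 0.384412, fail to reject H0.


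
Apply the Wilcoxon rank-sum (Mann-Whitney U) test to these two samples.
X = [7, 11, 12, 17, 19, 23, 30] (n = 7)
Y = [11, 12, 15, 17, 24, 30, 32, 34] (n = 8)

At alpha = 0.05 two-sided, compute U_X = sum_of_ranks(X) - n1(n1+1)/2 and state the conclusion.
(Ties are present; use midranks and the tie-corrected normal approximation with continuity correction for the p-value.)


Step 1: Combine and sort all 15 observations; assign midranks.
sorted (value, group): (7,X), (11,X), (11,Y), (12,X), (12,Y), (15,Y), (17,X), (17,Y), (19,X), (23,X), (24,Y), (30,X), (30,Y), (32,Y), (34,Y)
ranks: 7->1, 11->2.5, 11->2.5, 12->4.5, 12->4.5, 15->6, 17->7.5, 17->7.5, 19->9, 23->10, 24->11, 30->12.5, 30->12.5, 32->14, 34->15
Step 2: Rank sum for X: R1 = 1 + 2.5 + 4.5 + 7.5 + 9 + 10 + 12.5 = 47.
Step 3: U_X = R1 - n1(n1+1)/2 = 47 - 7*8/2 = 47 - 28 = 19.
       U_Y = n1*n2 - U_X = 56 - 19 = 37.
Step 4: Ties are present, so use the tie-corrected normal approximation (with continuity correction) for the p-value.
Step 5: p-value = 0.323537; compare to alpha = 0.05. fail to reject H0.

U_X = 19, p = 0.323537, fail to reject H0 at alpha = 0.05.


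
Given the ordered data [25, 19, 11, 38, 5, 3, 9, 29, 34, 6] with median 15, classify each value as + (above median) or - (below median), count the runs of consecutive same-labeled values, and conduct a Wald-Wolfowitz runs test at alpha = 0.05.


Step 1: Compute median = 15; label A = above, B = below.
Labels in order: AABABBBAAB  (n_A = 5, n_B = 5)
Step 2: Count runs R = 6.
Step 3: Under H0 (random ordering), E[R] = 2*n_A*n_B/(n_A+n_B) + 1 = 2*5*5/10 + 1 = 6.0000.
        Var[R] = 2*n_A*n_B*(2*n_A*n_B - n_A - n_B) / ((n_A+n_B)^2 * (n_A+n_B-1)) = 2000/900 = 2.2222.
        SD[R] = 1.4907.
Step 4: R = E[R], so z = 0 with no continuity correction.
Step 5: Two-sided p-value via normal approximation = 2*(1 - Phi(|z|)) = 1.000000.
Step 6: alpha = 0.05. fail to reject H0.

R = 6, z = 0.0000, p = 1.000000, fail to reject H0.


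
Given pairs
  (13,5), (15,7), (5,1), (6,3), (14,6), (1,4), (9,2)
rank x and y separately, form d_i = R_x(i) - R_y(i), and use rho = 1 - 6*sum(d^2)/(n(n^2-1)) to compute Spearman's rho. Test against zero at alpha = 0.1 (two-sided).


Step 1: Rank x and y separately (midranks; no ties here).
rank(x): 13->5, 15->7, 5->2, 6->3, 14->6, 1->1, 9->4
rank(y): 5->5, 7->7, 1->1, 3->3, 6->6, 4->4, 2->2
Step 2: d_i = R_x(i) - R_y(i); compute d_i^2.
  (5-5)^2=0, (7-7)^2=0, (2-1)^2=1, (3-3)^2=0, (6-6)^2=0, (1-4)^2=9, (4-2)^2=4
sum(d^2) = 14.
Step 3: rho = 1 - 6*14 / (7*(7^2 - 1)) = 1 - 84/336 = 0.750000.
Step 4: Under H0, t = rho * sqrt((n-2)/(1-rho^2)) = 2.5355 ~ t(5).
Step 5: Two-sided p-value from the t-distribution with 5 df = 0.052181.
Step 6: alpha = 0.1. reject H0.

rho = 0.7500, p = 0.052181, reject H0 at alpha = 0.1.


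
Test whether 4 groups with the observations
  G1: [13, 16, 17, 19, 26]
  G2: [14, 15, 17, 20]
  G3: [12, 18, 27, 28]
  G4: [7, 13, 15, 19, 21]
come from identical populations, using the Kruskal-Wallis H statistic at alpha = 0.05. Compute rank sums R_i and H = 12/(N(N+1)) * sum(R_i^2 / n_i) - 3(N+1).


Step 1: Combine all N = 18 observations and assign midranks.
sorted (value, group, rank): (7,G4,1), (12,G3,2), (13,G1,3.5), (13,G4,3.5), (14,G2,5), (15,G2,6.5), (15,G4,6.5), (16,G1,8), (17,G1,9.5), (17,G2,9.5), (18,G3,11), (19,G1,12.5), (19,G4,12.5), (20,G2,14), (21,G4,15), (26,G1,16), (27,G3,17), (28,G3,18)
Step 2: Sum ranks within each group.
R_1 = 49.5 (n_1 = 5)
R_2 = 35 (n_2 = 4)
R_3 = 48 (n_3 = 4)
R_4 = 38.5 (n_4 = 5)
Step 3: H = 12/(N(N+1)) * sum(R_i^2/n_i) - 3(N+1)
     = 12/(18*19) * (49.5^2/5 + 35^2/4 + 48^2/4 + 38.5^2/5) - 3*19
     = 0.035088 * 1668.75 - 57
     = 1.552632.
Step 4: Ties present; correction factor C = 1 - 24/(18^3 - 18) = 0.995872. Corrected H = 1.552632 / 0.995872 = 1.559067.
Step 5: Under H0, H ~ chi^2(3); p-value = 0.668706.
Step 6: alpha = 0.05. fail to reject H0.

H = 1.5591, df = 3, p = 0.668706, fail to reject H0.


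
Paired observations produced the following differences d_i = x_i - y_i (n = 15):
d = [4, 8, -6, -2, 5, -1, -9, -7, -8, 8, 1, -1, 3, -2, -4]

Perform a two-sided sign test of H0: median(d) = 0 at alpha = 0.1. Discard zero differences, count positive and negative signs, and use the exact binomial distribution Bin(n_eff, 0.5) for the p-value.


Step 1: Discard zero differences. Original n = 15; n_eff = number of nonzero differences = 15.
Nonzero differences (with sign): +4, +8, -6, -2, +5, -1, -9, -7, -8, +8, +1, -1, +3, -2, -4
Step 2: Count signs: positive = 6, negative = 9.
Step 3: Under H0: P(positive) = 0.5, so the number of positives S ~ Bin(15, 0.5).
Step 4: Two-sided exact p-value = sum of Bin(15,0.5) probabilities at or below the observed probability = 0.607239.
Step 5: alpha = 0.1. fail to reject H0.

n_eff = 15, pos = 6, neg = 9, p = 0.607239, fail to reject H0.


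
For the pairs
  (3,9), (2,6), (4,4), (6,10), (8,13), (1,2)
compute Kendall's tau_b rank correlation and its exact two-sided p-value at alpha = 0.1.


Step 1: Enumerate the 15 unordered pairs (i,j) with i<j and classify each by sign(x_j-x_i) * sign(y_j-y_i).
  (1,2):dx=-1,dy=-3->C; (1,3):dx=+1,dy=-5->D; (1,4):dx=+3,dy=+1->C; (1,5):dx=+5,dy=+4->C
  (1,6):dx=-2,dy=-7->C; (2,3):dx=+2,dy=-2->D; (2,4):dx=+4,dy=+4->C; (2,5):dx=+6,dy=+7->C
  (2,6):dx=-1,dy=-4->C; (3,4):dx=+2,dy=+6->C; (3,5):dx=+4,dy=+9->C; (3,6):dx=-3,dy=-2->C
  (4,5):dx=+2,dy=+3->C; (4,6):dx=-5,dy=-8->C; (5,6):dx=-7,dy=-11->C
Step 2: C = 13, D = 2, total pairs = 15.
Step 3: tau = (C - D)/(n(n-1)/2) = (13 - 2)/15 = 0.733333.
Step 4: Exact two-sided p-value (enumerate n! = 720 permutations of y under H0): p = 0.055556.
Step 5: alpha = 0.1. reject H0.

tau_b = 0.7333 (C=13, D=2), p = 0.055556, reject H0.


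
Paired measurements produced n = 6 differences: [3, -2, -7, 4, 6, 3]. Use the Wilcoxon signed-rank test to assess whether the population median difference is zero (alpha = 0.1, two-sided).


Step 1: Drop any zero differences (none here) and take |d_i|.
|d| = [3, 2, 7, 4, 6, 3]
Step 2: Midrank |d_i| (ties get averaged ranks).
ranks: |3|->2.5, |2|->1, |7|->6, |4|->4, |6|->5, |3|->2.5
Step 3: Attach original signs; sum ranks with positive sign and with negative sign.
W+ = 2.5 + 4 + 5 + 2.5 = 14
W- = 1 + 6 = 7
(Check: W+ + W- = 21 should equal n(n+1)/2 = 21.)
Step 4: Test statistic W = min(W+, W-) = 7.
Step 5: Ties in |d|, so use the tie-corrected normal approximation.
        E[W] = n(n+1)/4 = 6*7/4 = 10.5.
        Tie groups: |d|=3 (t=2); sum(t^3 - t) = 6.
        Var[W] = n(n+1)(2n+1)/24 - sum(t^3-t)/48 = 546/24 - 6/48 = 22.625.
        z = (W - E[W]) / sqrt(Var[W]) = (7 - 10.5) / 4.7566 = -0.7358.
        Two-sided p = 2*Phi(z) = 0.461838.
Step 6: alpha = 0.1. fail to reject H0.

W+ = 14, W- = 7, W = min = 7, p = 0.461838, fail to reject H0.


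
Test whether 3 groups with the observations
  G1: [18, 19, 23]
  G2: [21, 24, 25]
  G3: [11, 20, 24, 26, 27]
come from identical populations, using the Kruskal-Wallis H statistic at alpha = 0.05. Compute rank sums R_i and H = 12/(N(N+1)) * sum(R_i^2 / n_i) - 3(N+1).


Step 1: Combine all N = 11 observations and assign midranks.
sorted (value, group, rank): (11,G3,1), (18,G1,2), (19,G1,3), (20,G3,4), (21,G2,5), (23,G1,6), (24,G2,7.5), (24,G3,7.5), (25,G2,9), (26,G3,10), (27,G3,11)
Step 2: Sum ranks within each group.
R_1 = 11 (n_1 = 3)
R_2 = 21.5 (n_2 = 3)
R_3 = 33.5 (n_3 = 5)
Step 3: H = 12/(N(N+1)) * sum(R_i^2/n_i) - 3(N+1)
     = 12/(11*12) * (11^2/3 + 21.5^2/3 + 33.5^2/5) - 3*12
     = 0.090909 * 418.867 - 36
     = 2.078788.
Step 4: Ties present; correction factor C = 1 - 6/(11^3 - 11) = 0.995455. Corrected H = 2.078788 / 0.995455 = 2.088280.
Step 5: Under H0, H ~ chi^2(2); p-value = 0.351994.
Step 6: alpha = 0.05. fail to reject H0.

H = 2.0883, df = 2, p = 0.351994, fail to reject H0.


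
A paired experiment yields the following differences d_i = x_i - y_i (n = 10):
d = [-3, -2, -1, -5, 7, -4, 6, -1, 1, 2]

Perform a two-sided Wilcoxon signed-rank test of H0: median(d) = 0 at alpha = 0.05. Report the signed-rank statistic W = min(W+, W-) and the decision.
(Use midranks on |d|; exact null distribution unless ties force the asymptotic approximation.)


Step 1: Drop any zero differences (none here) and take |d_i|.
|d| = [3, 2, 1, 5, 7, 4, 6, 1, 1, 2]
Step 2: Midrank |d_i| (ties get averaged ranks).
ranks: |3|->6, |2|->4.5, |1|->2, |5|->8, |7|->10, |4|->7, |6|->9, |1|->2, |1|->2, |2|->4.5
Step 3: Attach original signs; sum ranks with positive sign and with negative sign.
W+ = 10 + 9 + 2 + 4.5 = 25.5
W- = 6 + 4.5 + 2 + 8 + 7 + 2 = 29.5
(Check: W+ + W- = 55 should equal n(n+1)/2 = 55.)
Step 4: Test statistic W = min(W+, W-) = 25.5.
Step 5: Ties in |d|, so use the tie-corrected normal approximation.
        E[W] = n(n+1)/4 = 10*11/4 = 27.5.
        Tie groups: |d|=1 (t=3), |d|=2 (t=2); sum(t^3 - t) = 30.
        Var[W] = n(n+1)(2n+1)/24 - sum(t^3-t)/48 = 2310/24 - 30/48 = 95.625.
        z = (W - E[W]) / sqrt(Var[W]) = (25.5 - 27.5) / 9.7788 = -0.2045.
        Two-sided p = 2*Phi(z) = 0.837944.
Step 6: alpha = 0.05. fail to reject H0.

W+ = 25.5, W- = 29.5, W = min = 25.5, p = 0.837944, fail to reject H0.


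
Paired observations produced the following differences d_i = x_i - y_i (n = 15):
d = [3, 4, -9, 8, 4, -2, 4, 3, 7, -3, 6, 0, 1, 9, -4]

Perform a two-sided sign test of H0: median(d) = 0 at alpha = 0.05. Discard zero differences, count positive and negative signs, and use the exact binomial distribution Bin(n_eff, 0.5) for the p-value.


Step 1: Discard zero differences. Original n = 15; n_eff = number of nonzero differences = 14.
Nonzero differences (with sign): +3, +4, -9, +8, +4, -2, +4, +3, +7, -3, +6, +1, +9, -4
Step 2: Count signs: positive = 10, negative = 4.
Step 3: Under H0: P(positive) = 0.5, so the number of positives S ~ Bin(14, 0.5).
Step 4: Two-sided exact p-value = sum of Bin(14,0.5) probabilities at or below the observed probability = 0.179565.
Step 5: alpha = 0.05. fail to reject H0.

n_eff = 14, pos = 10, neg = 4, p = 0.179565, fail to reject H0.


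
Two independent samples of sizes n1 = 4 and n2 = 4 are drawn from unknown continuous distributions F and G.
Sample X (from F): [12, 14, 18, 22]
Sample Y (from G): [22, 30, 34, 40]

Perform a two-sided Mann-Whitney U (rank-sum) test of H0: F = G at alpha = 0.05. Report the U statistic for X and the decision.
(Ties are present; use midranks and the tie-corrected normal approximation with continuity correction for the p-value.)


Step 1: Combine and sort all 8 observations; assign midranks.
sorted (value, group): (12,X), (14,X), (18,X), (22,X), (22,Y), (30,Y), (34,Y), (40,Y)
ranks: 12->1, 14->2, 18->3, 22->4.5, 22->4.5, 30->6, 34->7, 40->8
Step 2: Rank sum for X: R1 = 1 + 2 + 3 + 4.5 = 10.5.
Step 3: U_X = R1 - n1(n1+1)/2 = 10.5 - 4*5/2 = 10.5 - 10 = 0.5.
       U_Y = n1*n2 - U_X = 16 - 0.5 = 15.5.
Step 4: Ties are present, so use the tie-corrected normal approximation (with continuity correction) for the p-value.
Step 5: p-value = 0.042066; compare to alpha = 0.05. reject H0.

U_X = 0.5, p = 0.042066, reject H0 at alpha = 0.05.


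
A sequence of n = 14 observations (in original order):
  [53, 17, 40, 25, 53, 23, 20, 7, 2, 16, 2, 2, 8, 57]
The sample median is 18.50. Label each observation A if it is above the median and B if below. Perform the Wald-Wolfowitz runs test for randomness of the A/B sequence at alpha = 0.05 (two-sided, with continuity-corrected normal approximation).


Step 1: Compute median = 18.50; label A = above, B = below.
Labels in order: ABAAAAABBBBBBA  (n_A = 7, n_B = 7)
Step 2: Count runs R = 5.
Step 3: Under H0 (random ordering), E[R] = 2*n_A*n_B/(n_A+n_B) + 1 = 2*7*7/14 + 1 = 8.0000.
        Var[R] = 2*n_A*n_B*(2*n_A*n_B - n_A - n_B) / ((n_A+n_B)^2 * (n_A+n_B-1)) = 8232/2548 = 3.2308.
        SD[R] = 1.7974.
Step 4: Continuity-corrected z = (R + 0.5 - E[R]) / SD[R] = (5 + 0.5 - 8.0000) / 1.7974 = -1.3909.
Step 5: Two-sided p-value via normal approximation = 2*(1 - Phi(|z|)) = 0.164264.
Step 6: alpha = 0.05. fail to reject H0.

R = 5, z = -1.3909, p = 0.164264, fail to reject H0.


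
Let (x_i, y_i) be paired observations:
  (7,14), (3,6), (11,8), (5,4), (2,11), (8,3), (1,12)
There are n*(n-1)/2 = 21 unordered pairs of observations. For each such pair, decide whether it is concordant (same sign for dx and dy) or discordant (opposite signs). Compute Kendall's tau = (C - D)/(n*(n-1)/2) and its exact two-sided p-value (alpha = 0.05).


Step 1: Enumerate the 21 unordered pairs (i,j) with i<j and classify each by sign(x_j-x_i) * sign(y_j-y_i).
  (1,2):dx=-4,dy=-8->C; (1,3):dx=+4,dy=-6->D; (1,4):dx=-2,dy=-10->C; (1,5):dx=-5,dy=-3->C
  (1,6):dx=+1,dy=-11->D; (1,7):dx=-6,dy=-2->C; (2,3):dx=+8,dy=+2->C; (2,4):dx=+2,dy=-2->D
  (2,5):dx=-1,dy=+5->D; (2,6):dx=+5,dy=-3->D; (2,7):dx=-2,dy=+6->D; (3,4):dx=-6,dy=-4->C
  (3,5):dx=-9,dy=+3->D; (3,6):dx=-3,dy=-5->C; (3,7):dx=-10,dy=+4->D; (4,5):dx=-3,dy=+7->D
  (4,6):dx=+3,dy=-1->D; (4,7):dx=-4,dy=+8->D; (5,6):dx=+6,dy=-8->D; (5,7):dx=-1,dy=+1->D
  (6,7):dx=-7,dy=+9->D
Step 2: C = 7, D = 14, total pairs = 21.
Step 3: tau = (C - D)/(n(n-1)/2) = (7 - 14)/21 = -0.333333.
Step 4: Exact two-sided p-value (enumerate n! = 5040 permutations of y under H0): p = 0.381349.
Step 5: alpha = 0.05. fail to reject H0.

tau_b = -0.3333 (C=7, D=14), p = 0.381349, fail to reject H0.


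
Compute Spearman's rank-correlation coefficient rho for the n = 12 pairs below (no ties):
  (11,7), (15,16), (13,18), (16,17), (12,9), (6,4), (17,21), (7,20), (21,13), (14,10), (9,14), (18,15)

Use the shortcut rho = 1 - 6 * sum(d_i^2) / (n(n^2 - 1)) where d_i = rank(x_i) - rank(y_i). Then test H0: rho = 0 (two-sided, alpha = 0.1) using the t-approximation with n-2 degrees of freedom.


Step 1: Rank x and y separately (midranks; no ties here).
rank(x): 11->4, 15->8, 13->6, 16->9, 12->5, 6->1, 17->10, 7->2, 21->12, 14->7, 9->3, 18->11
rank(y): 7->2, 16->8, 18->10, 17->9, 9->3, 4->1, 21->12, 20->11, 13->5, 10->4, 14->6, 15->7
Step 2: d_i = R_x(i) - R_y(i); compute d_i^2.
  (4-2)^2=4, (8-8)^2=0, (6-10)^2=16, (9-9)^2=0, (5-3)^2=4, (1-1)^2=0, (10-12)^2=4, (2-11)^2=81, (12-5)^2=49, (7-4)^2=9, (3-6)^2=9, (11-7)^2=16
sum(d^2) = 192.
Step 3: rho = 1 - 6*192 / (12*(12^2 - 1)) = 1 - 1152/1716 = 0.328671.
Step 4: Under H0, t = rho * sqrt((n-2)/(1-rho^2)) = 1.1005 ~ t(10).
Step 5: Two-sided p-value from the t-distribution with 10 df = 0.296904.
Step 6: alpha = 0.1. fail to reject H0.

rho = 0.3287, p = 0.296904, fail to reject H0 at alpha = 0.1.


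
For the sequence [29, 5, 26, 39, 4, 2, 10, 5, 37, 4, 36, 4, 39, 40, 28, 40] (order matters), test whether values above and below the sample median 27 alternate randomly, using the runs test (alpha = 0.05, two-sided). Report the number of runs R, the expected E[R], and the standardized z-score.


Step 1: Compute median = 27; label A = above, B = below.
Labels in order: ABBABBBBABABAAAA  (n_A = 8, n_B = 8)
Step 2: Count runs R = 9.
Step 3: Under H0 (random ordering), E[R] = 2*n_A*n_B/(n_A+n_B) + 1 = 2*8*8/16 + 1 = 9.0000.
        Var[R] = 2*n_A*n_B*(2*n_A*n_B - n_A - n_B) / ((n_A+n_B)^2 * (n_A+n_B-1)) = 14336/3840 = 3.7333.
        SD[R] = 1.9322.
Step 4: R = E[R], so z = 0 with no continuity correction.
Step 5: Two-sided p-value via normal approximation = 2*(1 - Phi(|z|)) = 1.000000.
Step 6: alpha = 0.05. fail to reject H0.

R = 9, z = 0.0000, p = 1.000000, fail to reject H0.


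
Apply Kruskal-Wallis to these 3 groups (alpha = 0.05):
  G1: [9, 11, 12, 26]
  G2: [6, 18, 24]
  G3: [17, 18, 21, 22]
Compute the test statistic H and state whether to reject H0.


Step 1: Combine all N = 11 observations and assign midranks.
sorted (value, group, rank): (6,G2,1), (9,G1,2), (11,G1,3), (12,G1,4), (17,G3,5), (18,G2,6.5), (18,G3,6.5), (21,G3,8), (22,G3,9), (24,G2,10), (26,G1,11)
Step 2: Sum ranks within each group.
R_1 = 20 (n_1 = 4)
R_2 = 17.5 (n_2 = 3)
R_3 = 28.5 (n_3 = 4)
Step 3: H = 12/(N(N+1)) * sum(R_i^2/n_i) - 3(N+1)
     = 12/(11*12) * (20^2/4 + 17.5^2/3 + 28.5^2/4) - 3*12
     = 0.090909 * 405.146 - 36
     = 0.831439.
Step 4: Ties present; correction factor C = 1 - 6/(11^3 - 11) = 0.995455. Corrected H = 0.831439 / 0.995455 = 0.835236.
Step 5: Under H0, H ~ chi^2(2); p-value = 0.658614.
Step 6: alpha = 0.05. fail to reject H0.

H = 0.8352, df = 2, p = 0.658614, fail to reject H0.


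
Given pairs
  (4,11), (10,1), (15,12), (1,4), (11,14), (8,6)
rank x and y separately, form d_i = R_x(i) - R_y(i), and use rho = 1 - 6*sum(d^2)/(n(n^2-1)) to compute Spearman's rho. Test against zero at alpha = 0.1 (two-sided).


Step 1: Rank x and y separately (midranks; no ties here).
rank(x): 4->2, 10->4, 15->6, 1->1, 11->5, 8->3
rank(y): 11->4, 1->1, 12->5, 4->2, 14->6, 6->3
Step 2: d_i = R_x(i) - R_y(i); compute d_i^2.
  (2-4)^2=4, (4-1)^2=9, (6-5)^2=1, (1-2)^2=1, (5-6)^2=1, (3-3)^2=0
sum(d^2) = 16.
Step 3: rho = 1 - 6*16 / (6*(6^2 - 1)) = 1 - 96/210 = 0.542857.
Step 4: Under H0, t = rho * sqrt((n-2)/(1-rho^2)) = 1.2928 ~ t(4).
Step 5: Two-sided p-value from the t-distribution with 4 df = 0.265703.
Step 6: alpha = 0.1. fail to reject H0.

rho = 0.5429, p = 0.265703, fail to reject H0 at alpha = 0.1.


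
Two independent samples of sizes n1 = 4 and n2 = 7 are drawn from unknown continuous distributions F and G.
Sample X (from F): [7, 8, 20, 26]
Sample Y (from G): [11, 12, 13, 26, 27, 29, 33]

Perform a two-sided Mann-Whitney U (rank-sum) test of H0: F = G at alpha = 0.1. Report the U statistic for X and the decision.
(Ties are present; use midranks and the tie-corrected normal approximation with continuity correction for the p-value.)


Step 1: Combine and sort all 11 observations; assign midranks.
sorted (value, group): (7,X), (8,X), (11,Y), (12,Y), (13,Y), (20,X), (26,X), (26,Y), (27,Y), (29,Y), (33,Y)
ranks: 7->1, 8->2, 11->3, 12->4, 13->5, 20->6, 26->7.5, 26->7.5, 27->9, 29->10, 33->11
Step 2: Rank sum for X: R1 = 1 + 2 + 6 + 7.5 = 16.5.
Step 3: U_X = R1 - n1(n1+1)/2 = 16.5 - 4*5/2 = 16.5 - 10 = 6.5.
       U_Y = n1*n2 - U_X = 28 - 6.5 = 21.5.
Step 4: Ties are present, so use the tie-corrected normal approximation (with continuity correction) for the p-value.
Step 5: p-value = 0.184875; compare to alpha = 0.1. fail to reject H0.

U_X = 6.5, p = 0.184875, fail to reject H0 at alpha = 0.1.


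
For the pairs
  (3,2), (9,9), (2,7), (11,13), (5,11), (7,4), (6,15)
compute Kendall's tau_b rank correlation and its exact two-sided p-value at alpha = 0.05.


Step 1: Enumerate the 21 unordered pairs (i,j) with i<j and classify each by sign(x_j-x_i) * sign(y_j-y_i).
  (1,2):dx=+6,dy=+7->C; (1,3):dx=-1,dy=+5->D; (1,4):dx=+8,dy=+11->C; (1,5):dx=+2,dy=+9->C
  (1,6):dx=+4,dy=+2->C; (1,7):dx=+3,dy=+13->C; (2,3):dx=-7,dy=-2->C; (2,4):dx=+2,dy=+4->C
  (2,5):dx=-4,dy=+2->D; (2,6):dx=-2,dy=-5->C; (2,7):dx=-3,dy=+6->D; (3,4):dx=+9,dy=+6->C
  (3,5):dx=+3,dy=+4->C; (3,6):dx=+5,dy=-3->D; (3,7):dx=+4,dy=+8->C; (4,5):dx=-6,dy=-2->C
  (4,6):dx=-4,dy=-9->C; (4,7):dx=-5,dy=+2->D; (5,6):dx=+2,dy=-7->D; (5,7):dx=+1,dy=+4->C
  (6,7):dx=-1,dy=+11->D
Step 2: C = 14, D = 7, total pairs = 21.
Step 3: tau = (C - D)/(n(n-1)/2) = (14 - 7)/21 = 0.333333.
Step 4: Exact two-sided p-value (enumerate n! = 5040 permutations of y under H0): p = 0.381349.
Step 5: alpha = 0.05. fail to reject H0.

tau_b = 0.3333 (C=14, D=7), p = 0.381349, fail to reject H0.


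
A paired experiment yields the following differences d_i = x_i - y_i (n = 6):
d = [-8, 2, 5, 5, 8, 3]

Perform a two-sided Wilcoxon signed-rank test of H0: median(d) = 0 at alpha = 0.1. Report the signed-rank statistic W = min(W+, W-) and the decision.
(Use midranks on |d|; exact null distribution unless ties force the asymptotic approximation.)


Step 1: Drop any zero differences (none here) and take |d_i|.
|d| = [8, 2, 5, 5, 8, 3]
Step 2: Midrank |d_i| (ties get averaged ranks).
ranks: |8|->5.5, |2|->1, |5|->3.5, |5|->3.5, |8|->5.5, |3|->2
Step 3: Attach original signs; sum ranks with positive sign and with negative sign.
W+ = 1 + 3.5 + 3.5 + 5.5 + 2 = 15.5
W- = 5.5 = 5.5
(Check: W+ + W- = 21 should equal n(n+1)/2 = 21.)
Step 4: Test statistic W = min(W+, W-) = 5.5.
Step 5: Ties in |d|, so use the tie-corrected normal approximation.
        E[W] = n(n+1)/4 = 6*7/4 = 10.5.
        Tie groups: |d|=5 (t=2), |d|=8 (t=2); sum(t^3 - t) = 12.
        Var[W] = n(n+1)(2n+1)/24 - sum(t^3-t)/48 = 546/24 - 12/48 = 22.5.
        z = (W - E[W]) / sqrt(Var[W]) = (5.5 - 10.5) / 4.7434 = -1.0541.
        Two-sided p = 2*Phi(z) = 0.291841.
Step 6: alpha = 0.1. fail to reject H0.

W+ = 15.5, W- = 5.5, W = min = 5.5, p = 0.291841, fail to reject H0.


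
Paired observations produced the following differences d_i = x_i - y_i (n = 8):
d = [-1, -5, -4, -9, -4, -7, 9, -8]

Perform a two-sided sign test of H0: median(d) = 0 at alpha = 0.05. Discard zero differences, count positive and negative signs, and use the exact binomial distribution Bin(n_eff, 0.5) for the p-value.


Step 1: Discard zero differences. Original n = 8; n_eff = number of nonzero differences = 8.
Nonzero differences (with sign): -1, -5, -4, -9, -4, -7, +9, -8
Step 2: Count signs: positive = 1, negative = 7.
Step 3: Under H0: P(positive) = 0.5, so the number of positives S ~ Bin(8, 0.5).
Step 4: Two-sided exact p-value = sum of Bin(8,0.5) probabilities at or below the observed probability = 0.070312.
Step 5: alpha = 0.05. fail to reject H0.

n_eff = 8, pos = 1, neg = 7, p = 0.070312, fail to reject H0.


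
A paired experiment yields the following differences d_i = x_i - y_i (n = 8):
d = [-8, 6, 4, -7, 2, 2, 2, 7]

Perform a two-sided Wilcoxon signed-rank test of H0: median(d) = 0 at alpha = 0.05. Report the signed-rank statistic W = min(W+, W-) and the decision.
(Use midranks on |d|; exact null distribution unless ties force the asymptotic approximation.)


Step 1: Drop any zero differences (none here) and take |d_i|.
|d| = [8, 6, 4, 7, 2, 2, 2, 7]
Step 2: Midrank |d_i| (ties get averaged ranks).
ranks: |8|->8, |6|->5, |4|->4, |7|->6.5, |2|->2, |2|->2, |2|->2, |7|->6.5
Step 3: Attach original signs; sum ranks with positive sign and with negative sign.
W+ = 5 + 4 + 2 + 2 + 2 + 6.5 = 21.5
W- = 8 + 6.5 = 14.5
(Check: W+ + W- = 36 should equal n(n+1)/2 = 36.)
Step 4: Test statistic W = min(W+, W-) = 14.5.
Step 5: Ties in |d|, so use the tie-corrected normal approximation.
        E[W] = n(n+1)/4 = 8*9/4 = 18.
        Tie groups: |d|=2 (t=3), |d|=7 (t=2); sum(t^3 - t) = 30.
        Var[W] = n(n+1)(2n+1)/24 - sum(t^3-t)/48 = 1224/24 - 30/48 = 50.375.
        z = (W - E[W]) / sqrt(Var[W]) = (14.5 - 18) / 7.0975 = -0.4931.
        Two-sided p = 2*Phi(z) = 0.621921.
Step 6: alpha = 0.05. fail to reject H0.

W+ = 21.5, W- = 14.5, W = min = 14.5, p = 0.621921, fail to reject H0.


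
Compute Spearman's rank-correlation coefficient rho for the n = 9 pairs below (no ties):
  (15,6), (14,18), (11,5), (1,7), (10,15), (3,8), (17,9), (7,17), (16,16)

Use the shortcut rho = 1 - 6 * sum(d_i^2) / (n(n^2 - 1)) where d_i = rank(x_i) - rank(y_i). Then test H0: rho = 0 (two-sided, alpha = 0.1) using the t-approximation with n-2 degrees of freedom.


Step 1: Rank x and y separately (midranks; no ties here).
rank(x): 15->7, 14->6, 11->5, 1->1, 10->4, 3->2, 17->9, 7->3, 16->8
rank(y): 6->2, 18->9, 5->1, 7->3, 15->6, 8->4, 9->5, 17->8, 16->7
Step 2: d_i = R_x(i) - R_y(i); compute d_i^2.
  (7-2)^2=25, (6-9)^2=9, (5-1)^2=16, (1-3)^2=4, (4-6)^2=4, (2-4)^2=4, (9-5)^2=16, (3-8)^2=25, (8-7)^2=1
sum(d^2) = 104.
Step 3: rho = 1 - 6*104 / (9*(9^2 - 1)) = 1 - 624/720 = 0.133333.
Step 4: Under H0, t = rho * sqrt((n-2)/(1-rho^2)) = 0.3559 ~ t(7).
Step 5: Two-sided p-value from the t-distribution with 7 df = 0.732368.
Step 6: alpha = 0.1. fail to reject H0.

rho = 0.1333, p = 0.732368, fail to reject H0 at alpha = 0.1.


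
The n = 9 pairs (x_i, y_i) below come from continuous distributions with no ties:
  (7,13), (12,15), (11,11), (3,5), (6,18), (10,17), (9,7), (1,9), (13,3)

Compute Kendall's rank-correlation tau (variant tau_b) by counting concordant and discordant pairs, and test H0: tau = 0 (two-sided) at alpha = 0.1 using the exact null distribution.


Step 1: Enumerate the 36 unordered pairs (i,j) with i<j and classify each by sign(x_j-x_i) * sign(y_j-y_i).
  (1,2):dx=+5,dy=+2->C; (1,3):dx=+4,dy=-2->D; (1,4):dx=-4,dy=-8->C; (1,5):dx=-1,dy=+5->D
  (1,6):dx=+3,dy=+4->C; (1,7):dx=+2,dy=-6->D; (1,8):dx=-6,dy=-4->C; (1,9):dx=+6,dy=-10->D
  (2,3):dx=-1,dy=-4->C; (2,4):dx=-9,dy=-10->C; (2,5):dx=-6,dy=+3->D; (2,6):dx=-2,dy=+2->D
  (2,7):dx=-3,dy=-8->C; (2,8):dx=-11,dy=-6->C; (2,9):dx=+1,dy=-12->D; (3,4):dx=-8,dy=-6->C
  (3,5):dx=-5,dy=+7->D; (3,6):dx=-1,dy=+6->D; (3,7):dx=-2,dy=-4->C; (3,8):dx=-10,dy=-2->C
  (3,9):dx=+2,dy=-8->D; (4,5):dx=+3,dy=+13->C; (4,6):dx=+7,dy=+12->C; (4,7):dx=+6,dy=+2->C
  (4,8):dx=-2,dy=+4->D; (4,9):dx=+10,dy=-2->D; (5,6):dx=+4,dy=-1->D; (5,7):dx=+3,dy=-11->D
  (5,8):dx=-5,dy=-9->C; (5,9):dx=+7,dy=-15->D; (6,7):dx=-1,dy=-10->C; (6,8):dx=-9,dy=-8->C
  (6,9):dx=+3,dy=-14->D; (7,8):dx=-8,dy=+2->D; (7,9):dx=+4,dy=-4->D; (8,9):dx=+12,dy=-6->D
Step 2: C = 17, D = 19, total pairs = 36.
Step 3: tau = (C - D)/(n(n-1)/2) = (17 - 19)/36 = -0.055556.
Step 4: Exact two-sided p-value (enumerate n! = 362880 permutations of y under H0): p = 0.919455.
Step 5: alpha = 0.1. fail to reject H0.

tau_b = -0.0556 (C=17, D=19), p = 0.919455, fail to reject H0.


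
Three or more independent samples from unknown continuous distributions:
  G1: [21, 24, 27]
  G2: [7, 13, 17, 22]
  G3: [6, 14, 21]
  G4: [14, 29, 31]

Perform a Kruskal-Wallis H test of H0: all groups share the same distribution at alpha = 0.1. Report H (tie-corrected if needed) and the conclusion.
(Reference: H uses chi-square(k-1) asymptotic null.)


Step 1: Combine all N = 13 observations and assign midranks.
sorted (value, group, rank): (6,G3,1), (7,G2,2), (13,G2,3), (14,G3,4.5), (14,G4,4.5), (17,G2,6), (21,G1,7.5), (21,G3,7.5), (22,G2,9), (24,G1,10), (27,G1,11), (29,G4,12), (31,G4,13)
Step 2: Sum ranks within each group.
R_1 = 28.5 (n_1 = 3)
R_2 = 20 (n_2 = 4)
R_3 = 13 (n_3 = 3)
R_4 = 29.5 (n_4 = 3)
Step 3: H = 12/(N(N+1)) * sum(R_i^2/n_i) - 3(N+1)
     = 12/(13*14) * (28.5^2/3 + 20^2/4 + 13^2/3 + 29.5^2/3) - 3*14
     = 0.065934 * 717.167 - 42
     = 5.285714.
Step 4: Ties present; correction factor C = 1 - 12/(13^3 - 13) = 0.994505. Corrected H = 5.285714 / 0.994505 = 5.314917.
Step 5: Under H0, H ~ chi^2(3); p-value = 0.150137.
Step 6: alpha = 0.1. fail to reject H0.

H = 5.3149, df = 3, p = 0.150137, fail to reject H0.


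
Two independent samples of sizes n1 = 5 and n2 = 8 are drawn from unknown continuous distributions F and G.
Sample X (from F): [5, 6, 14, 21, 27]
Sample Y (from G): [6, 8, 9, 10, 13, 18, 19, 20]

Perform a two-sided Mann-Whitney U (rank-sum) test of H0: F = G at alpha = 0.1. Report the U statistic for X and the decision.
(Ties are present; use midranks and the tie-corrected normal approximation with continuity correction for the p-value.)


Step 1: Combine and sort all 13 observations; assign midranks.
sorted (value, group): (5,X), (6,X), (6,Y), (8,Y), (9,Y), (10,Y), (13,Y), (14,X), (18,Y), (19,Y), (20,Y), (21,X), (27,X)
ranks: 5->1, 6->2.5, 6->2.5, 8->4, 9->5, 10->6, 13->7, 14->8, 18->9, 19->10, 20->11, 21->12, 27->13
Step 2: Rank sum for X: R1 = 1 + 2.5 + 8 + 12 + 13 = 36.5.
Step 3: U_X = R1 - n1(n1+1)/2 = 36.5 - 5*6/2 = 36.5 - 15 = 21.5.
       U_Y = n1*n2 - U_X = 40 - 21.5 = 18.5.
Step 4: Ties are present, so use the tie-corrected normal approximation (with continuity correction) for the p-value.
Step 5: p-value = 0.883458; compare to alpha = 0.1. fail to reject H0.

U_X = 21.5, p = 0.883458, fail to reject H0 at alpha = 0.1.
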